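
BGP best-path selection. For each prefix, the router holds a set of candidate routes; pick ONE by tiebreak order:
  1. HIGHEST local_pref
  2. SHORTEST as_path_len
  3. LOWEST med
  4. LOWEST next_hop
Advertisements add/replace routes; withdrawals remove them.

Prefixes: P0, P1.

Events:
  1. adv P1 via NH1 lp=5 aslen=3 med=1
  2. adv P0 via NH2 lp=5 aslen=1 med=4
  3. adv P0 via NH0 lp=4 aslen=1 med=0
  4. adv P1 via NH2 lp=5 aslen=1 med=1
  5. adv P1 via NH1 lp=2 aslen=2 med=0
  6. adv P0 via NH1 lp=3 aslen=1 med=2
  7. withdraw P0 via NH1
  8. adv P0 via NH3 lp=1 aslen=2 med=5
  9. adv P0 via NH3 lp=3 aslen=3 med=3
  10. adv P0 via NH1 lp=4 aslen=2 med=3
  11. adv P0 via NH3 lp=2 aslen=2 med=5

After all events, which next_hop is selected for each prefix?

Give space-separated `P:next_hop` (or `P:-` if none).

Answer: P0:NH2 P1:NH2

Derivation:
Op 1: best P0=- P1=NH1
Op 2: best P0=NH2 P1=NH1
Op 3: best P0=NH2 P1=NH1
Op 4: best P0=NH2 P1=NH2
Op 5: best P0=NH2 P1=NH2
Op 6: best P0=NH2 P1=NH2
Op 7: best P0=NH2 P1=NH2
Op 8: best P0=NH2 P1=NH2
Op 9: best P0=NH2 P1=NH2
Op 10: best P0=NH2 P1=NH2
Op 11: best P0=NH2 P1=NH2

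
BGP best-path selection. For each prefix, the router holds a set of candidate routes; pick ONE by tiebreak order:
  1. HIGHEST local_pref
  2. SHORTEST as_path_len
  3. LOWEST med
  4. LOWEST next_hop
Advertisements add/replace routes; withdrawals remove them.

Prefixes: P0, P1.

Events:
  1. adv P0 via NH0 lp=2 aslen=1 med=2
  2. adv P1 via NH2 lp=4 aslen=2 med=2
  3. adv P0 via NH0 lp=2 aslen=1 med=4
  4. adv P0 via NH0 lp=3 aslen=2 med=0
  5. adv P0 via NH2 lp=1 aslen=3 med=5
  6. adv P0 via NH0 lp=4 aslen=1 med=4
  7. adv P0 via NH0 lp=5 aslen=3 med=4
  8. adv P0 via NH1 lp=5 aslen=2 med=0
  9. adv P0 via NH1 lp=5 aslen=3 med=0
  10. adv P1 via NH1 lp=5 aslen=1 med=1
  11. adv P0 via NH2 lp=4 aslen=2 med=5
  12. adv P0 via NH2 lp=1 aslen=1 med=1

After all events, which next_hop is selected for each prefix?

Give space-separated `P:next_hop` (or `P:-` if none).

Answer: P0:NH1 P1:NH1

Derivation:
Op 1: best P0=NH0 P1=-
Op 2: best P0=NH0 P1=NH2
Op 3: best P0=NH0 P1=NH2
Op 4: best P0=NH0 P1=NH2
Op 5: best P0=NH0 P1=NH2
Op 6: best P0=NH0 P1=NH2
Op 7: best P0=NH0 P1=NH2
Op 8: best P0=NH1 P1=NH2
Op 9: best P0=NH1 P1=NH2
Op 10: best P0=NH1 P1=NH1
Op 11: best P0=NH1 P1=NH1
Op 12: best P0=NH1 P1=NH1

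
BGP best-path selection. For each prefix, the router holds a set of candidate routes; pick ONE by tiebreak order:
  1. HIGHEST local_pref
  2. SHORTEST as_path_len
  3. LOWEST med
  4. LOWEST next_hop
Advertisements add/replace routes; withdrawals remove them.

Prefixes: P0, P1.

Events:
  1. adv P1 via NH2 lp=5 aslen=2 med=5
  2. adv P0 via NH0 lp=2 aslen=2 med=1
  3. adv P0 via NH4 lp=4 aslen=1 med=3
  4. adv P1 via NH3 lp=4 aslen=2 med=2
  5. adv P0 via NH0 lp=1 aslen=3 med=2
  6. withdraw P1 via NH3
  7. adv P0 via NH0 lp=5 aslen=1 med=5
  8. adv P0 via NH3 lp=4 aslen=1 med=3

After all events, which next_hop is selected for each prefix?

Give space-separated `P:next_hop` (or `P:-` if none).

Answer: P0:NH0 P1:NH2

Derivation:
Op 1: best P0=- P1=NH2
Op 2: best P0=NH0 P1=NH2
Op 3: best P0=NH4 P1=NH2
Op 4: best P0=NH4 P1=NH2
Op 5: best P0=NH4 P1=NH2
Op 6: best P0=NH4 P1=NH2
Op 7: best P0=NH0 P1=NH2
Op 8: best P0=NH0 P1=NH2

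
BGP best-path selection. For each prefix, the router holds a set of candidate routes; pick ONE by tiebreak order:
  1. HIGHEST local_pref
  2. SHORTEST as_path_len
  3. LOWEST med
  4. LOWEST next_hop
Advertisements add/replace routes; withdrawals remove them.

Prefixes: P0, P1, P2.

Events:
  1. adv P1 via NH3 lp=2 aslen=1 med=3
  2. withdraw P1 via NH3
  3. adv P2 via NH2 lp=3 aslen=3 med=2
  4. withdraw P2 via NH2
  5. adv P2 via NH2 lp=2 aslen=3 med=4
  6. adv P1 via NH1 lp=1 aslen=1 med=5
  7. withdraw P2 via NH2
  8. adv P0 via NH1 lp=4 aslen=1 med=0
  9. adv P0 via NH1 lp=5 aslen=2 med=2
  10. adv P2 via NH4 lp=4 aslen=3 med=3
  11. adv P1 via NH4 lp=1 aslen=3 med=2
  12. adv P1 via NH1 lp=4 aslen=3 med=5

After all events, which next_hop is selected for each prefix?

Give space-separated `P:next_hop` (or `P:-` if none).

Op 1: best P0=- P1=NH3 P2=-
Op 2: best P0=- P1=- P2=-
Op 3: best P0=- P1=- P2=NH2
Op 4: best P0=- P1=- P2=-
Op 5: best P0=- P1=- P2=NH2
Op 6: best P0=- P1=NH1 P2=NH2
Op 7: best P0=- P1=NH1 P2=-
Op 8: best P0=NH1 P1=NH1 P2=-
Op 9: best P0=NH1 P1=NH1 P2=-
Op 10: best P0=NH1 P1=NH1 P2=NH4
Op 11: best P0=NH1 P1=NH1 P2=NH4
Op 12: best P0=NH1 P1=NH1 P2=NH4

Answer: P0:NH1 P1:NH1 P2:NH4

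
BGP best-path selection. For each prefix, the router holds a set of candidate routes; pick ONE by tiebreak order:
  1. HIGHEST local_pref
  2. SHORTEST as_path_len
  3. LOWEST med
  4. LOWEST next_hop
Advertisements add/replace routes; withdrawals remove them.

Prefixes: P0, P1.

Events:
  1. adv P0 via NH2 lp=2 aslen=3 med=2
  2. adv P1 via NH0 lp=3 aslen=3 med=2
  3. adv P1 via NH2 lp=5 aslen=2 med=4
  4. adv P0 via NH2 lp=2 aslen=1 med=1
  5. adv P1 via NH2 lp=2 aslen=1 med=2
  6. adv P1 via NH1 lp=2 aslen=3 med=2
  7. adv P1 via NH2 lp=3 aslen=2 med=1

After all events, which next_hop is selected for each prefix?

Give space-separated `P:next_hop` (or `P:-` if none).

Answer: P0:NH2 P1:NH2

Derivation:
Op 1: best P0=NH2 P1=-
Op 2: best P0=NH2 P1=NH0
Op 3: best P0=NH2 P1=NH2
Op 4: best P0=NH2 P1=NH2
Op 5: best P0=NH2 P1=NH0
Op 6: best P0=NH2 P1=NH0
Op 7: best P0=NH2 P1=NH2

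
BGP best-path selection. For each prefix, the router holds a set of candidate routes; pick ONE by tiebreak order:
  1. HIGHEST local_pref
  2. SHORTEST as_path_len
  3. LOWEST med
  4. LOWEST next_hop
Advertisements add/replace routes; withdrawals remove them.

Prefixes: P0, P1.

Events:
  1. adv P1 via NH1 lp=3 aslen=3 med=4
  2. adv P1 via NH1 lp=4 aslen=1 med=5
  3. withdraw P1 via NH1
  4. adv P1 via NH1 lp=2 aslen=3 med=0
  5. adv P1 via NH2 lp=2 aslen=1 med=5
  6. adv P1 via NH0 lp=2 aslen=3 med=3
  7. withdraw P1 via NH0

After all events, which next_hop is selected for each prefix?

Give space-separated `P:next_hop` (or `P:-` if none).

Answer: P0:- P1:NH2

Derivation:
Op 1: best P0=- P1=NH1
Op 2: best P0=- P1=NH1
Op 3: best P0=- P1=-
Op 4: best P0=- P1=NH1
Op 5: best P0=- P1=NH2
Op 6: best P0=- P1=NH2
Op 7: best P0=- P1=NH2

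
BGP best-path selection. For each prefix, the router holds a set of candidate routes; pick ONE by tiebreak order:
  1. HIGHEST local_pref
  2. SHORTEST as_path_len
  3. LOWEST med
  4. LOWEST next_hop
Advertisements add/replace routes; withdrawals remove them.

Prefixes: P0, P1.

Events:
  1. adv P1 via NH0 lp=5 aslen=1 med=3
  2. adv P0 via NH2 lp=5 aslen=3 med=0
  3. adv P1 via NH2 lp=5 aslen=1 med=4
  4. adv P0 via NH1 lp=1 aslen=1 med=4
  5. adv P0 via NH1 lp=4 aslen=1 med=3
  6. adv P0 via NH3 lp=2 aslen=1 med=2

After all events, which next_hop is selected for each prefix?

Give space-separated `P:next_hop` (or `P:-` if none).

Op 1: best P0=- P1=NH0
Op 2: best P0=NH2 P1=NH0
Op 3: best P0=NH2 P1=NH0
Op 4: best P0=NH2 P1=NH0
Op 5: best P0=NH2 P1=NH0
Op 6: best P0=NH2 P1=NH0

Answer: P0:NH2 P1:NH0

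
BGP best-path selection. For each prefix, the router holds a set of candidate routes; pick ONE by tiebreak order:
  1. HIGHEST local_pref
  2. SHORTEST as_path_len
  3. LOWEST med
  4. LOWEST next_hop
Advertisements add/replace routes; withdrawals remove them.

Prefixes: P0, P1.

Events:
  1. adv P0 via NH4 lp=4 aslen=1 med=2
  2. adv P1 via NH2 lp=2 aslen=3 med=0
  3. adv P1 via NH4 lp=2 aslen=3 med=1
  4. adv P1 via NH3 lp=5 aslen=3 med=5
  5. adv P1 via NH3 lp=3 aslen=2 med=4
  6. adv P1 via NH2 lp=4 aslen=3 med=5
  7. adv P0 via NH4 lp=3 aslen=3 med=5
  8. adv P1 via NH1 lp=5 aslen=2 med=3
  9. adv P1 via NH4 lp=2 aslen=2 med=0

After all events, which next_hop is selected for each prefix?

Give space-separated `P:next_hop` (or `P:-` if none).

Answer: P0:NH4 P1:NH1

Derivation:
Op 1: best P0=NH4 P1=-
Op 2: best P0=NH4 P1=NH2
Op 3: best P0=NH4 P1=NH2
Op 4: best P0=NH4 P1=NH3
Op 5: best P0=NH4 P1=NH3
Op 6: best P0=NH4 P1=NH2
Op 7: best P0=NH4 P1=NH2
Op 8: best P0=NH4 P1=NH1
Op 9: best P0=NH4 P1=NH1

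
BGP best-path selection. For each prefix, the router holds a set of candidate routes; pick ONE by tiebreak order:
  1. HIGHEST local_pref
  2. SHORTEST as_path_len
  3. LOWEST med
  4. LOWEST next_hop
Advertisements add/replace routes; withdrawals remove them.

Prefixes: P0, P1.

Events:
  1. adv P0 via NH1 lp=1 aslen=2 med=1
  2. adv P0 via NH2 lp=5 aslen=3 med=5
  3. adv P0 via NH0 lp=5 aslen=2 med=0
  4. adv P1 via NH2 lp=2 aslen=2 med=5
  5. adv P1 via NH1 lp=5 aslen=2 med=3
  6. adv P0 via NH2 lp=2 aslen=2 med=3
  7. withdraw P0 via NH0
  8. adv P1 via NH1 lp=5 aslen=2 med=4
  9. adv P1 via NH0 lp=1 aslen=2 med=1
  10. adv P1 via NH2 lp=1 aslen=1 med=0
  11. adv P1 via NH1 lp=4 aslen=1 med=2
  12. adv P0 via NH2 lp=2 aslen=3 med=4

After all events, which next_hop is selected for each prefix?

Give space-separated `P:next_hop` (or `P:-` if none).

Op 1: best P0=NH1 P1=-
Op 2: best P0=NH2 P1=-
Op 3: best P0=NH0 P1=-
Op 4: best P0=NH0 P1=NH2
Op 5: best P0=NH0 P1=NH1
Op 6: best P0=NH0 P1=NH1
Op 7: best P0=NH2 P1=NH1
Op 8: best P0=NH2 P1=NH1
Op 9: best P0=NH2 P1=NH1
Op 10: best P0=NH2 P1=NH1
Op 11: best P0=NH2 P1=NH1
Op 12: best P0=NH2 P1=NH1

Answer: P0:NH2 P1:NH1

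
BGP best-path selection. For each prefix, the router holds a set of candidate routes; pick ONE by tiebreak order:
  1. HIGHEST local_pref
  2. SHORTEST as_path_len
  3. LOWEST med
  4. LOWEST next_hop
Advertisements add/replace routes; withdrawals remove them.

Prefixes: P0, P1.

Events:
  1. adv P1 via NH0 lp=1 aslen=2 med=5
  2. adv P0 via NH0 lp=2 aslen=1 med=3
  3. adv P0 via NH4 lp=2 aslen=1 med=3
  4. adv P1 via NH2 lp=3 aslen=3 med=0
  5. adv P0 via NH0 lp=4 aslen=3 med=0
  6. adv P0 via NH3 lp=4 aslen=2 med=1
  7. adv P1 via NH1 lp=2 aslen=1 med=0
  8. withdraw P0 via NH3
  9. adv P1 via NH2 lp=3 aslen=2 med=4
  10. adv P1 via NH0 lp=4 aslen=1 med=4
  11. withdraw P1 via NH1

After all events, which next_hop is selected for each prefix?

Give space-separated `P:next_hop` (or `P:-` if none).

Op 1: best P0=- P1=NH0
Op 2: best P0=NH0 P1=NH0
Op 3: best P0=NH0 P1=NH0
Op 4: best P0=NH0 P1=NH2
Op 5: best P0=NH0 P1=NH2
Op 6: best P0=NH3 P1=NH2
Op 7: best P0=NH3 P1=NH2
Op 8: best P0=NH0 P1=NH2
Op 9: best P0=NH0 P1=NH2
Op 10: best P0=NH0 P1=NH0
Op 11: best P0=NH0 P1=NH0

Answer: P0:NH0 P1:NH0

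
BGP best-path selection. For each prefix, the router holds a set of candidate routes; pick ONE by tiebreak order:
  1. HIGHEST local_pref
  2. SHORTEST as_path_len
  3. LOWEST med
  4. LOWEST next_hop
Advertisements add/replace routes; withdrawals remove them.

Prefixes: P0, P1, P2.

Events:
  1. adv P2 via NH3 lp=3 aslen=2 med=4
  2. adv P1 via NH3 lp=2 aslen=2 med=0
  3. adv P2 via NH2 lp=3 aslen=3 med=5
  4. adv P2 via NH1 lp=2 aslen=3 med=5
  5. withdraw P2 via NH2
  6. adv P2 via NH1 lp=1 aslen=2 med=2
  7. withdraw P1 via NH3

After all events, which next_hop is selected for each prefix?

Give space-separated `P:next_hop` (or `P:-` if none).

Answer: P0:- P1:- P2:NH3

Derivation:
Op 1: best P0=- P1=- P2=NH3
Op 2: best P0=- P1=NH3 P2=NH3
Op 3: best P0=- P1=NH3 P2=NH3
Op 4: best P0=- P1=NH3 P2=NH3
Op 5: best P0=- P1=NH3 P2=NH3
Op 6: best P0=- P1=NH3 P2=NH3
Op 7: best P0=- P1=- P2=NH3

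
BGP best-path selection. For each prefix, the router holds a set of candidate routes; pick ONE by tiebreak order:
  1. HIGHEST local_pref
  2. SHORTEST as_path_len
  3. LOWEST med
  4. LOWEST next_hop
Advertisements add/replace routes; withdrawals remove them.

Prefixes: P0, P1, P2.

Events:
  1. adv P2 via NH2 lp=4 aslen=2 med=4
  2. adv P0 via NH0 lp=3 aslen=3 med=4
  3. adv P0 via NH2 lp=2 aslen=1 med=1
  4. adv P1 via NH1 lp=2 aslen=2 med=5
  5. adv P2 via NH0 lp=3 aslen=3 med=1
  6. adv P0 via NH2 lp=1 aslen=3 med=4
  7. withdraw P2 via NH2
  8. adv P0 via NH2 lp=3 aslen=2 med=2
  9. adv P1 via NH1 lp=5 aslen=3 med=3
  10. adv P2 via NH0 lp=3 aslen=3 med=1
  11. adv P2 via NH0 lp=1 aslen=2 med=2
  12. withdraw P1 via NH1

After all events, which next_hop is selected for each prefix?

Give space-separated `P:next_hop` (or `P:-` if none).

Op 1: best P0=- P1=- P2=NH2
Op 2: best P0=NH0 P1=- P2=NH2
Op 3: best P0=NH0 P1=- P2=NH2
Op 4: best P0=NH0 P1=NH1 P2=NH2
Op 5: best P0=NH0 P1=NH1 P2=NH2
Op 6: best P0=NH0 P1=NH1 P2=NH2
Op 7: best P0=NH0 P1=NH1 P2=NH0
Op 8: best P0=NH2 P1=NH1 P2=NH0
Op 9: best P0=NH2 P1=NH1 P2=NH0
Op 10: best P0=NH2 P1=NH1 P2=NH0
Op 11: best P0=NH2 P1=NH1 P2=NH0
Op 12: best P0=NH2 P1=- P2=NH0

Answer: P0:NH2 P1:- P2:NH0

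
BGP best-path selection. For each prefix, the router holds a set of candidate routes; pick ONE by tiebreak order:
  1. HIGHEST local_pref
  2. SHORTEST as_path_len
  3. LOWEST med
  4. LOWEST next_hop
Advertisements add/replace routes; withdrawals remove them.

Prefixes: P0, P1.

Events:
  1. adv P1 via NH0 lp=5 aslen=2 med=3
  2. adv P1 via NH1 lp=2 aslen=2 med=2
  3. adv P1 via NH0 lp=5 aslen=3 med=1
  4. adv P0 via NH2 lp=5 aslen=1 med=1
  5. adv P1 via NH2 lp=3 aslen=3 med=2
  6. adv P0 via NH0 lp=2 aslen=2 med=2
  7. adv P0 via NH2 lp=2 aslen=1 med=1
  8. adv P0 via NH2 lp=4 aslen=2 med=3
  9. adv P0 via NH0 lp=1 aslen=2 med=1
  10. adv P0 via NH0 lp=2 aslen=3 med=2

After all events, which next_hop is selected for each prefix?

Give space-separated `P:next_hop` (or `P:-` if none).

Answer: P0:NH2 P1:NH0

Derivation:
Op 1: best P0=- P1=NH0
Op 2: best P0=- P1=NH0
Op 3: best P0=- P1=NH0
Op 4: best P0=NH2 P1=NH0
Op 5: best P0=NH2 P1=NH0
Op 6: best P0=NH2 P1=NH0
Op 7: best P0=NH2 P1=NH0
Op 8: best P0=NH2 P1=NH0
Op 9: best P0=NH2 P1=NH0
Op 10: best P0=NH2 P1=NH0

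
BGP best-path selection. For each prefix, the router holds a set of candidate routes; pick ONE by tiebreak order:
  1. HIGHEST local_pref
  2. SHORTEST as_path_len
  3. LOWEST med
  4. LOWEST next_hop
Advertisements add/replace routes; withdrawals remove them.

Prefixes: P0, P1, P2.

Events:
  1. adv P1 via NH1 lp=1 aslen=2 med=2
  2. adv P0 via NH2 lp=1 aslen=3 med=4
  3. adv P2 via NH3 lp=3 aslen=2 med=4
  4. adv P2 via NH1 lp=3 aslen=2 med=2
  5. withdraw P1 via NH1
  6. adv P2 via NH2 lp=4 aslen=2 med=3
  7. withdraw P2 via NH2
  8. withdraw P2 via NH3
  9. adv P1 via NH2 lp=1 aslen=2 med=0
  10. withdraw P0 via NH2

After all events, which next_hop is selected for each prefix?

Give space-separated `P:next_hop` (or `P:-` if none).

Op 1: best P0=- P1=NH1 P2=-
Op 2: best P0=NH2 P1=NH1 P2=-
Op 3: best P0=NH2 P1=NH1 P2=NH3
Op 4: best P0=NH2 P1=NH1 P2=NH1
Op 5: best P0=NH2 P1=- P2=NH1
Op 6: best P0=NH2 P1=- P2=NH2
Op 7: best P0=NH2 P1=- P2=NH1
Op 8: best P0=NH2 P1=- P2=NH1
Op 9: best P0=NH2 P1=NH2 P2=NH1
Op 10: best P0=- P1=NH2 P2=NH1

Answer: P0:- P1:NH2 P2:NH1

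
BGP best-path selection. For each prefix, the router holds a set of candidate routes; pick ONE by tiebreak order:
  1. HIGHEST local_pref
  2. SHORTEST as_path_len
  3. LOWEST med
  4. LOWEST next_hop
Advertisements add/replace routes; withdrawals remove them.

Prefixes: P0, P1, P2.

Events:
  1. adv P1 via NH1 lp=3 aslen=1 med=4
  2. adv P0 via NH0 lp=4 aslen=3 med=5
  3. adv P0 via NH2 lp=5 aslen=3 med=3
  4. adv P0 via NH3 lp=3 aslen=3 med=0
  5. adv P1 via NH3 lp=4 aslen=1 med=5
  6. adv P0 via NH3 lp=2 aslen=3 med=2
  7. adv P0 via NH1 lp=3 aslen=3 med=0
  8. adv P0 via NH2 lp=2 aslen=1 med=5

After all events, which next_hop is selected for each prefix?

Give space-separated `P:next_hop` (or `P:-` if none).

Op 1: best P0=- P1=NH1 P2=-
Op 2: best P0=NH0 P1=NH1 P2=-
Op 3: best P0=NH2 P1=NH1 P2=-
Op 4: best P0=NH2 P1=NH1 P2=-
Op 5: best P0=NH2 P1=NH3 P2=-
Op 6: best P0=NH2 P1=NH3 P2=-
Op 7: best P0=NH2 P1=NH3 P2=-
Op 8: best P0=NH0 P1=NH3 P2=-

Answer: P0:NH0 P1:NH3 P2:-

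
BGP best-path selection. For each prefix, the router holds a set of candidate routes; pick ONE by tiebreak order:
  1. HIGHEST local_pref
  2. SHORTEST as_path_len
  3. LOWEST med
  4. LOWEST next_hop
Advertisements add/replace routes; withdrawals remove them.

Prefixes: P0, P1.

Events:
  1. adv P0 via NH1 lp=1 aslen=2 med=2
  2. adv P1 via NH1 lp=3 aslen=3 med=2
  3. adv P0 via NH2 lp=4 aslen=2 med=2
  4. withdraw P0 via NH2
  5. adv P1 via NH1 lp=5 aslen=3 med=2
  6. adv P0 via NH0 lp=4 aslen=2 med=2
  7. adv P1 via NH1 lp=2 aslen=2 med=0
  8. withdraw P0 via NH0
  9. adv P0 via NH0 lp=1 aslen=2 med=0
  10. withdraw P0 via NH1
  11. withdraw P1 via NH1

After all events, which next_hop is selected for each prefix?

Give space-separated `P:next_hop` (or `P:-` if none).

Answer: P0:NH0 P1:-

Derivation:
Op 1: best P0=NH1 P1=-
Op 2: best P0=NH1 P1=NH1
Op 3: best P0=NH2 P1=NH1
Op 4: best P0=NH1 P1=NH1
Op 5: best P0=NH1 P1=NH1
Op 6: best P0=NH0 P1=NH1
Op 7: best P0=NH0 P1=NH1
Op 8: best P0=NH1 P1=NH1
Op 9: best P0=NH0 P1=NH1
Op 10: best P0=NH0 P1=NH1
Op 11: best P0=NH0 P1=-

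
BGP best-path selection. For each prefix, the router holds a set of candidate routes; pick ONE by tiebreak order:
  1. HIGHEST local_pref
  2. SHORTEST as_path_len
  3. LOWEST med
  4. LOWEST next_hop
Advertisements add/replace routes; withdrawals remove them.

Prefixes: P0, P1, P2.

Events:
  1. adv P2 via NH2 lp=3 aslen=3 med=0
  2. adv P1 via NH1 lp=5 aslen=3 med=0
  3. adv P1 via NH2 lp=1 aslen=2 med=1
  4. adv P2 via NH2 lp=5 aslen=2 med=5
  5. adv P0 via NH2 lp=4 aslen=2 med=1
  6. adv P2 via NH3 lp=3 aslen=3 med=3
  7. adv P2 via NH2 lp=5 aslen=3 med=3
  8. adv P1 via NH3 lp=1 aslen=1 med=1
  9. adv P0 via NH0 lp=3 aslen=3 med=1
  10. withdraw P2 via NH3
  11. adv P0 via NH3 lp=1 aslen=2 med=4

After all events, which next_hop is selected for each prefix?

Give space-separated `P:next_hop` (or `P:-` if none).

Answer: P0:NH2 P1:NH1 P2:NH2

Derivation:
Op 1: best P0=- P1=- P2=NH2
Op 2: best P0=- P1=NH1 P2=NH2
Op 3: best P0=- P1=NH1 P2=NH2
Op 4: best P0=- P1=NH1 P2=NH2
Op 5: best P0=NH2 P1=NH1 P2=NH2
Op 6: best P0=NH2 P1=NH1 P2=NH2
Op 7: best P0=NH2 P1=NH1 P2=NH2
Op 8: best P0=NH2 P1=NH1 P2=NH2
Op 9: best P0=NH2 P1=NH1 P2=NH2
Op 10: best P0=NH2 P1=NH1 P2=NH2
Op 11: best P0=NH2 P1=NH1 P2=NH2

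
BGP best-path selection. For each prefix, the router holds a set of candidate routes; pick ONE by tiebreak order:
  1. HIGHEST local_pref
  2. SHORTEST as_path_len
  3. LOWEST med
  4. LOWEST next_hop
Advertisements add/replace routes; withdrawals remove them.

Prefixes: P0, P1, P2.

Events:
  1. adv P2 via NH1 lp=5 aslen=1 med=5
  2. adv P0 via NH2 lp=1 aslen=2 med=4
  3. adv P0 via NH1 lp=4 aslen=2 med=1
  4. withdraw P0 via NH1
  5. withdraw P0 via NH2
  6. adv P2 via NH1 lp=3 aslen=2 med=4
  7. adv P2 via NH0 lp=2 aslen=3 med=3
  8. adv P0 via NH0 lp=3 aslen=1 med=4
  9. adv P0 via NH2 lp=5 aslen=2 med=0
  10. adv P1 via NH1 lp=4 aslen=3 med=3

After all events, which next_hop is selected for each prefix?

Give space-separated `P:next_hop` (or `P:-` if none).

Op 1: best P0=- P1=- P2=NH1
Op 2: best P0=NH2 P1=- P2=NH1
Op 3: best P0=NH1 P1=- P2=NH1
Op 4: best P0=NH2 P1=- P2=NH1
Op 5: best P0=- P1=- P2=NH1
Op 6: best P0=- P1=- P2=NH1
Op 7: best P0=- P1=- P2=NH1
Op 8: best P0=NH0 P1=- P2=NH1
Op 9: best P0=NH2 P1=- P2=NH1
Op 10: best P0=NH2 P1=NH1 P2=NH1

Answer: P0:NH2 P1:NH1 P2:NH1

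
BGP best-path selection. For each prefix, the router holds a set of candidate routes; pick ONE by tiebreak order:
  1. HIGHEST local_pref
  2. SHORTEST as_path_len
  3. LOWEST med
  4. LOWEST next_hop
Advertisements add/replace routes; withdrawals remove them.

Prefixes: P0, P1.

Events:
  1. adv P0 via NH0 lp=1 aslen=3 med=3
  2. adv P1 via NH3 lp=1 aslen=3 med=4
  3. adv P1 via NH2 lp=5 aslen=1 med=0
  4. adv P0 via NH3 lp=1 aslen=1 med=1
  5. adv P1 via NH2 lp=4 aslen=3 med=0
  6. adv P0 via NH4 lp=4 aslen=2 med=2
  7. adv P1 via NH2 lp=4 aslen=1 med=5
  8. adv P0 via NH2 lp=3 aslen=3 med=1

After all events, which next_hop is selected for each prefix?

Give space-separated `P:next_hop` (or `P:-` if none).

Op 1: best P0=NH0 P1=-
Op 2: best P0=NH0 P1=NH3
Op 3: best P0=NH0 P1=NH2
Op 4: best P0=NH3 P1=NH2
Op 5: best P0=NH3 P1=NH2
Op 6: best P0=NH4 P1=NH2
Op 7: best P0=NH4 P1=NH2
Op 8: best P0=NH4 P1=NH2

Answer: P0:NH4 P1:NH2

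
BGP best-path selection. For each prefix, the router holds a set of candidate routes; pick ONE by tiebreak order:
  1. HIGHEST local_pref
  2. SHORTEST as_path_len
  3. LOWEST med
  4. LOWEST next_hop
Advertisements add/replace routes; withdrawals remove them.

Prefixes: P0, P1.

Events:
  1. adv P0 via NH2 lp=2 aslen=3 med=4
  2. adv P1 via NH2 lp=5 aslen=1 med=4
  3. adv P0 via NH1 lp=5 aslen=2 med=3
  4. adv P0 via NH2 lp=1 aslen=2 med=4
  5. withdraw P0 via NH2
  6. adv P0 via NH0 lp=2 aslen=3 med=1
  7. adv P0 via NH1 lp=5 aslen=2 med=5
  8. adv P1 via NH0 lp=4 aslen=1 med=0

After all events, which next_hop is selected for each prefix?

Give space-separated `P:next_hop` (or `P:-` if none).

Answer: P0:NH1 P1:NH2

Derivation:
Op 1: best P0=NH2 P1=-
Op 2: best P0=NH2 P1=NH2
Op 3: best P0=NH1 P1=NH2
Op 4: best P0=NH1 P1=NH2
Op 5: best P0=NH1 P1=NH2
Op 6: best P0=NH1 P1=NH2
Op 7: best P0=NH1 P1=NH2
Op 8: best P0=NH1 P1=NH2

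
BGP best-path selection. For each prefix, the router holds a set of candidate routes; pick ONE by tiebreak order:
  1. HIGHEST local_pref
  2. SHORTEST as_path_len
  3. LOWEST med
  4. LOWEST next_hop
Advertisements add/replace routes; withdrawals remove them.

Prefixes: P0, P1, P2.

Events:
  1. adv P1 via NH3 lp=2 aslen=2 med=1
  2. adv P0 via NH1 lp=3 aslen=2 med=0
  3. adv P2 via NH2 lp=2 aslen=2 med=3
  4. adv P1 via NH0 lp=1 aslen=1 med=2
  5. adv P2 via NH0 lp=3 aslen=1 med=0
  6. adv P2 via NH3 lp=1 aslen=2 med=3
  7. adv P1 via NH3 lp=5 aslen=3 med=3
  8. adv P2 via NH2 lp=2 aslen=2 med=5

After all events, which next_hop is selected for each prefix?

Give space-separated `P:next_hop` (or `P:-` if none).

Op 1: best P0=- P1=NH3 P2=-
Op 2: best P0=NH1 P1=NH3 P2=-
Op 3: best P0=NH1 P1=NH3 P2=NH2
Op 4: best P0=NH1 P1=NH3 P2=NH2
Op 5: best P0=NH1 P1=NH3 P2=NH0
Op 6: best P0=NH1 P1=NH3 P2=NH0
Op 7: best P0=NH1 P1=NH3 P2=NH0
Op 8: best P0=NH1 P1=NH3 P2=NH0

Answer: P0:NH1 P1:NH3 P2:NH0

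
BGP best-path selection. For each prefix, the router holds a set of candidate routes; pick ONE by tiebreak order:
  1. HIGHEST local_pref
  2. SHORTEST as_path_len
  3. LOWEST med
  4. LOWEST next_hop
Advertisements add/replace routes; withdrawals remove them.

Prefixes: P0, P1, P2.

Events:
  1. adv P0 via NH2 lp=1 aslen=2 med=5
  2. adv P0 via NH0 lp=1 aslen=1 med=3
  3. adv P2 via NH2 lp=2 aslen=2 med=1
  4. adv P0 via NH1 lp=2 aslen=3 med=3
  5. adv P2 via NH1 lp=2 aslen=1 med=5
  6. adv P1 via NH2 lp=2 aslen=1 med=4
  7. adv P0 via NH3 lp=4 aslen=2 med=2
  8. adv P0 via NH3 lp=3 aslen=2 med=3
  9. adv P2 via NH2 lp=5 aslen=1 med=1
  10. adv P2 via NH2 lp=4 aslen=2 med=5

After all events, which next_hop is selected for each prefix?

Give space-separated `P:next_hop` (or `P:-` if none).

Op 1: best P0=NH2 P1=- P2=-
Op 2: best P0=NH0 P1=- P2=-
Op 3: best P0=NH0 P1=- P2=NH2
Op 4: best P0=NH1 P1=- P2=NH2
Op 5: best P0=NH1 P1=- P2=NH1
Op 6: best P0=NH1 P1=NH2 P2=NH1
Op 7: best P0=NH3 P1=NH2 P2=NH1
Op 8: best P0=NH3 P1=NH2 P2=NH1
Op 9: best P0=NH3 P1=NH2 P2=NH2
Op 10: best P0=NH3 P1=NH2 P2=NH2

Answer: P0:NH3 P1:NH2 P2:NH2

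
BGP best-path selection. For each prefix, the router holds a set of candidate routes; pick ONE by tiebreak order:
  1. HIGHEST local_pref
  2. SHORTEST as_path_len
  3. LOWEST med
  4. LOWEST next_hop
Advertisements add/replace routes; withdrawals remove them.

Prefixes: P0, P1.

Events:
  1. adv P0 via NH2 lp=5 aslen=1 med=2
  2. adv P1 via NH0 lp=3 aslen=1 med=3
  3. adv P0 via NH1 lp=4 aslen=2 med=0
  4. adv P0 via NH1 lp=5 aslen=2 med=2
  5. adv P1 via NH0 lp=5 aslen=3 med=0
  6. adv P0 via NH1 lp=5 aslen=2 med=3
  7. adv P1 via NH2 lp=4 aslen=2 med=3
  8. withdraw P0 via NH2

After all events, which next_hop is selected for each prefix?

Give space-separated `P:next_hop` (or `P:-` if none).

Op 1: best P0=NH2 P1=-
Op 2: best P0=NH2 P1=NH0
Op 3: best P0=NH2 P1=NH0
Op 4: best P0=NH2 P1=NH0
Op 5: best P0=NH2 P1=NH0
Op 6: best P0=NH2 P1=NH0
Op 7: best P0=NH2 P1=NH0
Op 8: best P0=NH1 P1=NH0

Answer: P0:NH1 P1:NH0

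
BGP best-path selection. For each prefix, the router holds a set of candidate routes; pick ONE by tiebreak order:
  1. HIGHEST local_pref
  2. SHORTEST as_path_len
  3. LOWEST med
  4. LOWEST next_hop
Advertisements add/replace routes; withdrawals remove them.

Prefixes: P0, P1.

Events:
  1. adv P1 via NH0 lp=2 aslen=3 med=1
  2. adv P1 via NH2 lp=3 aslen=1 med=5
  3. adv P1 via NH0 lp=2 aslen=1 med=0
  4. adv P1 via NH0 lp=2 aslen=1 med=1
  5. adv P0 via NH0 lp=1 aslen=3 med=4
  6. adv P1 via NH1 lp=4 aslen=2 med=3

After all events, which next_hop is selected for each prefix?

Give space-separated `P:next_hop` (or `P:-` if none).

Op 1: best P0=- P1=NH0
Op 2: best P0=- P1=NH2
Op 3: best P0=- P1=NH2
Op 4: best P0=- P1=NH2
Op 5: best P0=NH0 P1=NH2
Op 6: best P0=NH0 P1=NH1

Answer: P0:NH0 P1:NH1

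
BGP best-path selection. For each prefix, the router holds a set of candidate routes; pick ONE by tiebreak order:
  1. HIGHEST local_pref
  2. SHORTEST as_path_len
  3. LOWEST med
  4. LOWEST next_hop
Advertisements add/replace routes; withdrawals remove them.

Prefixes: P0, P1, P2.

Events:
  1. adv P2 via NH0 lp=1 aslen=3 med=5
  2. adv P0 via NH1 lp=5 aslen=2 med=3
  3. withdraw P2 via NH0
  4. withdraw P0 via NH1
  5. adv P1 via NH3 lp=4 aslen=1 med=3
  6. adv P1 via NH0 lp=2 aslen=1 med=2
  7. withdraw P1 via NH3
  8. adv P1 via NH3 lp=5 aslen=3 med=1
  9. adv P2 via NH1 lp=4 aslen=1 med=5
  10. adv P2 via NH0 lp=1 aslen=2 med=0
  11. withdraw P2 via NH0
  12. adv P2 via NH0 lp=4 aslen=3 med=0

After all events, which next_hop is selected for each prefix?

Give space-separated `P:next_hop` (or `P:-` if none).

Answer: P0:- P1:NH3 P2:NH1

Derivation:
Op 1: best P0=- P1=- P2=NH0
Op 2: best P0=NH1 P1=- P2=NH0
Op 3: best P0=NH1 P1=- P2=-
Op 4: best P0=- P1=- P2=-
Op 5: best P0=- P1=NH3 P2=-
Op 6: best P0=- P1=NH3 P2=-
Op 7: best P0=- P1=NH0 P2=-
Op 8: best P0=- P1=NH3 P2=-
Op 9: best P0=- P1=NH3 P2=NH1
Op 10: best P0=- P1=NH3 P2=NH1
Op 11: best P0=- P1=NH3 P2=NH1
Op 12: best P0=- P1=NH3 P2=NH1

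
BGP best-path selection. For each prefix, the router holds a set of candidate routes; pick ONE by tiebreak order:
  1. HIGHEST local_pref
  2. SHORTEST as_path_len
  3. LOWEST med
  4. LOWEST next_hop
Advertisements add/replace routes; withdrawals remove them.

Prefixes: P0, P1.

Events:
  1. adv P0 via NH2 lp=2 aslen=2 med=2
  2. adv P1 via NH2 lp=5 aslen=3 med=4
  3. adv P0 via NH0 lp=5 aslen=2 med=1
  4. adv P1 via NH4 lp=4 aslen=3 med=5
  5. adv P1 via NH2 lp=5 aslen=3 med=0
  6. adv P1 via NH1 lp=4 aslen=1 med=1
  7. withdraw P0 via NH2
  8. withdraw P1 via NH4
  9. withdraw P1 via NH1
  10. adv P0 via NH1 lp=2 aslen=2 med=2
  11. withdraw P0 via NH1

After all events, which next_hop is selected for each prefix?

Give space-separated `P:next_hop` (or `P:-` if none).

Answer: P0:NH0 P1:NH2

Derivation:
Op 1: best P0=NH2 P1=-
Op 2: best P0=NH2 P1=NH2
Op 3: best P0=NH0 P1=NH2
Op 4: best P0=NH0 P1=NH2
Op 5: best P0=NH0 P1=NH2
Op 6: best P0=NH0 P1=NH2
Op 7: best P0=NH0 P1=NH2
Op 8: best P0=NH0 P1=NH2
Op 9: best P0=NH0 P1=NH2
Op 10: best P0=NH0 P1=NH2
Op 11: best P0=NH0 P1=NH2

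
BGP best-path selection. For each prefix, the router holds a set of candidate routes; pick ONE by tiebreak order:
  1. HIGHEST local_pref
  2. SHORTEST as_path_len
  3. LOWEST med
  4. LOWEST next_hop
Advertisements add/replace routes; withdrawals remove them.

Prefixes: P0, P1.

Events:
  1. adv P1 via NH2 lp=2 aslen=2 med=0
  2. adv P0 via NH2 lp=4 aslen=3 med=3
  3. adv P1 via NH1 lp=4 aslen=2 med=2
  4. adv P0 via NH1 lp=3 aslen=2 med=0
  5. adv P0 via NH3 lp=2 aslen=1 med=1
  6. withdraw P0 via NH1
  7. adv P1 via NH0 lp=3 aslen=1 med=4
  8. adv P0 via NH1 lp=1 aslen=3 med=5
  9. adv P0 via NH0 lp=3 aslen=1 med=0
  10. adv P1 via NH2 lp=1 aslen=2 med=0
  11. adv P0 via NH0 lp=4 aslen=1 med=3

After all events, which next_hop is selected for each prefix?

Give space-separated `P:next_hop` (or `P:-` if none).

Answer: P0:NH0 P1:NH1

Derivation:
Op 1: best P0=- P1=NH2
Op 2: best P0=NH2 P1=NH2
Op 3: best P0=NH2 P1=NH1
Op 4: best P0=NH2 P1=NH1
Op 5: best P0=NH2 P1=NH1
Op 6: best P0=NH2 P1=NH1
Op 7: best P0=NH2 P1=NH1
Op 8: best P0=NH2 P1=NH1
Op 9: best P0=NH2 P1=NH1
Op 10: best P0=NH2 P1=NH1
Op 11: best P0=NH0 P1=NH1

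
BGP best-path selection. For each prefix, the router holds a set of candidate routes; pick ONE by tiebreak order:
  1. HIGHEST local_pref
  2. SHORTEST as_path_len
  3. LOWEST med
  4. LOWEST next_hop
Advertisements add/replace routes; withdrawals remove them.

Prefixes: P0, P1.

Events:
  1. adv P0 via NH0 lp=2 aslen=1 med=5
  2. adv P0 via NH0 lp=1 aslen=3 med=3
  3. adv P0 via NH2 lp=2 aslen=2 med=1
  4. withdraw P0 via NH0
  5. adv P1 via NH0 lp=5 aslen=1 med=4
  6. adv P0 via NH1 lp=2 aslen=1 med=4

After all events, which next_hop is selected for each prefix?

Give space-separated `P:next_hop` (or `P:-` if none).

Answer: P0:NH1 P1:NH0

Derivation:
Op 1: best P0=NH0 P1=-
Op 2: best P0=NH0 P1=-
Op 3: best P0=NH2 P1=-
Op 4: best P0=NH2 P1=-
Op 5: best P0=NH2 P1=NH0
Op 6: best P0=NH1 P1=NH0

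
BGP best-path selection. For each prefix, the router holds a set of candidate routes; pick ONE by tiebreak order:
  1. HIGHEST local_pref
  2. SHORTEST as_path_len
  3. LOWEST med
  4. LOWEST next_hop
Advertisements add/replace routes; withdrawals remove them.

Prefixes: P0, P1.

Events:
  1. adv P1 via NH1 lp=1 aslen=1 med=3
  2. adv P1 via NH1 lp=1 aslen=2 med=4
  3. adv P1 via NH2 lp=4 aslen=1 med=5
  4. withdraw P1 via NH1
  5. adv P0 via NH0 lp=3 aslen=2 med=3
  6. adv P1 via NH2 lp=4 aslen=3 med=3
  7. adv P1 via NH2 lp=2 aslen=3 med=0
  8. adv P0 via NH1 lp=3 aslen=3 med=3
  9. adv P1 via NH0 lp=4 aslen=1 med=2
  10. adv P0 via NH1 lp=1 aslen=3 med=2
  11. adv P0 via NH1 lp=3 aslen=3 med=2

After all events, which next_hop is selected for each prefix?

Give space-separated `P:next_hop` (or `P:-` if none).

Op 1: best P0=- P1=NH1
Op 2: best P0=- P1=NH1
Op 3: best P0=- P1=NH2
Op 4: best P0=- P1=NH2
Op 5: best P0=NH0 P1=NH2
Op 6: best P0=NH0 P1=NH2
Op 7: best P0=NH0 P1=NH2
Op 8: best P0=NH0 P1=NH2
Op 9: best P0=NH0 P1=NH0
Op 10: best P0=NH0 P1=NH0
Op 11: best P0=NH0 P1=NH0

Answer: P0:NH0 P1:NH0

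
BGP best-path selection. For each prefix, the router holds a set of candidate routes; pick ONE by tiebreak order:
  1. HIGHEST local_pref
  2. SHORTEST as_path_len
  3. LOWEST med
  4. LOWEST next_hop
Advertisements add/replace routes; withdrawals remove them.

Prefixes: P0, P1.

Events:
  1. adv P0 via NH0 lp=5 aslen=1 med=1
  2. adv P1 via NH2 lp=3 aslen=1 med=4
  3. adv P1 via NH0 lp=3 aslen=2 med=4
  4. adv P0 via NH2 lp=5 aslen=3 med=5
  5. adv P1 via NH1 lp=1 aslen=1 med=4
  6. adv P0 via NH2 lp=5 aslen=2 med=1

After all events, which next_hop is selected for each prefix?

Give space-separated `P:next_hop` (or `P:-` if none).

Answer: P0:NH0 P1:NH2

Derivation:
Op 1: best P0=NH0 P1=-
Op 2: best P0=NH0 P1=NH2
Op 3: best P0=NH0 P1=NH2
Op 4: best P0=NH0 P1=NH2
Op 5: best P0=NH0 P1=NH2
Op 6: best P0=NH0 P1=NH2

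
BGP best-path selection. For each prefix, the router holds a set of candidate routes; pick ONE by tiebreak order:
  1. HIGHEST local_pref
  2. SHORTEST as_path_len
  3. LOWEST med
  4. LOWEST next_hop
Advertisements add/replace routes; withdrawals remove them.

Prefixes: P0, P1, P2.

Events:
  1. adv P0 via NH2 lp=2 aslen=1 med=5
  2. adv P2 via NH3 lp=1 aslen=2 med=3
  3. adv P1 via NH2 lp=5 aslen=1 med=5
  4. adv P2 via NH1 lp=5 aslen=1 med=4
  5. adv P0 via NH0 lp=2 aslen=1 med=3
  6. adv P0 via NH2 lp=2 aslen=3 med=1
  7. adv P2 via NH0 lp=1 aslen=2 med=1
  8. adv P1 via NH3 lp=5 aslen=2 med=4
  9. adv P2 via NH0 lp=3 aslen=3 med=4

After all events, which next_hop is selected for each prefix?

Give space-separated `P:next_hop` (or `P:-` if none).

Answer: P0:NH0 P1:NH2 P2:NH1

Derivation:
Op 1: best P0=NH2 P1=- P2=-
Op 2: best P0=NH2 P1=- P2=NH3
Op 3: best P0=NH2 P1=NH2 P2=NH3
Op 4: best P0=NH2 P1=NH2 P2=NH1
Op 5: best P0=NH0 P1=NH2 P2=NH1
Op 6: best P0=NH0 P1=NH2 P2=NH1
Op 7: best P0=NH0 P1=NH2 P2=NH1
Op 8: best P0=NH0 P1=NH2 P2=NH1
Op 9: best P0=NH0 P1=NH2 P2=NH1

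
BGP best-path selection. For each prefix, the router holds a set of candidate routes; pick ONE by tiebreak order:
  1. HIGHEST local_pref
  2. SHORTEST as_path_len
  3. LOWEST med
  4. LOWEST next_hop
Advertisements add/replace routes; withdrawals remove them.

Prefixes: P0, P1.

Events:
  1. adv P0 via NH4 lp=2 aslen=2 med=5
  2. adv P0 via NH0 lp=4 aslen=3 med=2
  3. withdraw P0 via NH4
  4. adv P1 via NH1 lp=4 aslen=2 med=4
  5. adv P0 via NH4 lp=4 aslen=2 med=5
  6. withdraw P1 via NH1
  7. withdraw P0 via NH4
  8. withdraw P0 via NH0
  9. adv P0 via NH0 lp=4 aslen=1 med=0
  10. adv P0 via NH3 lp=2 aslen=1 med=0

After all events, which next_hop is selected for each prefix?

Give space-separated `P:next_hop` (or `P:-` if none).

Answer: P0:NH0 P1:-

Derivation:
Op 1: best P0=NH4 P1=-
Op 2: best P0=NH0 P1=-
Op 3: best P0=NH0 P1=-
Op 4: best P0=NH0 P1=NH1
Op 5: best P0=NH4 P1=NH1
Op 6: best P0=NH4 P1=-
Op 7: best P0=NH0 P1=-
Op 8: best P0=- P1=-
Op 9: best P0=NH0 P1=-
Op 10: best P0=NH0 P1=-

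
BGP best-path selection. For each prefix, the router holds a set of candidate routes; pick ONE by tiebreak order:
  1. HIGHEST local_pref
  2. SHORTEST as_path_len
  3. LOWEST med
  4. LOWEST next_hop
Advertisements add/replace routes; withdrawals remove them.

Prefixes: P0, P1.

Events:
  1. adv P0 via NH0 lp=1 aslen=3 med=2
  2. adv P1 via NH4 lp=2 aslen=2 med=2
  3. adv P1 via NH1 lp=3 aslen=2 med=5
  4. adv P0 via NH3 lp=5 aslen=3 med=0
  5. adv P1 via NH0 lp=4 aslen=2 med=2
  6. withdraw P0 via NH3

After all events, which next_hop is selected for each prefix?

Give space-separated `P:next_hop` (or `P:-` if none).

Op 1: best P0=NH0 P1=-
Op 2: best P0=NH0 P1=NH4
Op 3: best P0=NH0 P1=NH1
Op 4: best P0=NH3 P1=NH1
Op 5: best P0=NH3 P1=NH0
Op 6: best P0=NH0 P1=NH0

Answer: P0:NH0 P1:NH0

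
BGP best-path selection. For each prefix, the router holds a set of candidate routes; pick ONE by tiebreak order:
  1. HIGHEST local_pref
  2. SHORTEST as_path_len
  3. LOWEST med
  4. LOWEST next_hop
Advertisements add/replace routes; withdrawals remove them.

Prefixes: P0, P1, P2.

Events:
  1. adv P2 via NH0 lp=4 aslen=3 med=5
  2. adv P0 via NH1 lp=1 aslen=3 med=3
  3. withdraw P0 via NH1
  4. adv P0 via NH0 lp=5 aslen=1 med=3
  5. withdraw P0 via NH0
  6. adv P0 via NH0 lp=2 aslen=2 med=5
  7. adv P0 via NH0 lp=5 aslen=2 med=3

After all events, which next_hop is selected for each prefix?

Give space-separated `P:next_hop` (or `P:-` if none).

Op 1: best P0=- P1=- P2=NH0
Op 2: best P0=NH1 P1=- P2=NH0
Op 3: best P0=- P1=- P2=NH0
Op 4: best P0=NH0 P1=- P2=NH0
Op 5: best P0=- P1=- P2=NH0
Op 6: best P0=NH0 P1=- P2=NH0
Op 7: best P0=NH0 P1=- P2=NH0

Answer: P0:NH0 P1:- P2:NH0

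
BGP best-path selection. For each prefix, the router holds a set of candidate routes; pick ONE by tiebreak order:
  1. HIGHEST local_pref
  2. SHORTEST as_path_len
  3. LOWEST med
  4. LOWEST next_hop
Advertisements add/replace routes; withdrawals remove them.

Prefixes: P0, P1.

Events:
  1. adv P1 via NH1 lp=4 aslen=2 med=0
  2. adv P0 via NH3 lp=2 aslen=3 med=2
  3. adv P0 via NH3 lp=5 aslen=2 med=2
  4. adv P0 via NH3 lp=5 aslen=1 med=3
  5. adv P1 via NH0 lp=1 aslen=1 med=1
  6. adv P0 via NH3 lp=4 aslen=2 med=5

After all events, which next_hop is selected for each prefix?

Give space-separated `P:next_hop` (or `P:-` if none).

Op 1: best P0=- P1=NH1
Op 2: best P0=NH3 P1=NH1
Op 3: best P0=NH3 P1=NH1
Op 4: best P0=NH3 P1=NH1
Op 5: best P0=NH3 P1=NH1
Op 6: best P0=NH3 P1=NH1

Answer: P0:NH3 P1:NH1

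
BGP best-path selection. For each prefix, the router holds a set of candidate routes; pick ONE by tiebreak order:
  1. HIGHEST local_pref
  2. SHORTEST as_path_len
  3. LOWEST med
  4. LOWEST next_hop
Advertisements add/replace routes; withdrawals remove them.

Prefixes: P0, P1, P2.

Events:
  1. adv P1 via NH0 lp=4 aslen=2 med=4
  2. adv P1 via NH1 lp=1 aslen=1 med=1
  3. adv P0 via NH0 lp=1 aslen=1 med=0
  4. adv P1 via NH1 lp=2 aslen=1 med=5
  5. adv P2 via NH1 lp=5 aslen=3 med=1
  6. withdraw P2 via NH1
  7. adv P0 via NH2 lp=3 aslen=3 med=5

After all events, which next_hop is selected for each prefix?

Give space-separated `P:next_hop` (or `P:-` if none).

Answer: P0:NH2 P1:NH0 P2:-

Derivation:
Op 1: best P0=- P1=NH0 P2=-
Op 2: best P0=- P1=NH0 P2=-
Op 3: best P0=NH0 P1=NH0 P2=-
Op 4: best P0=NH0 P1=NH0 P2=-
Op 5: best P0=NH0 P1=NH0 P2=NH1
Op 6: best P0=NH0 P1=NH0 P2=-
Op 7: best P0=NH2 P1=NH0 P2=-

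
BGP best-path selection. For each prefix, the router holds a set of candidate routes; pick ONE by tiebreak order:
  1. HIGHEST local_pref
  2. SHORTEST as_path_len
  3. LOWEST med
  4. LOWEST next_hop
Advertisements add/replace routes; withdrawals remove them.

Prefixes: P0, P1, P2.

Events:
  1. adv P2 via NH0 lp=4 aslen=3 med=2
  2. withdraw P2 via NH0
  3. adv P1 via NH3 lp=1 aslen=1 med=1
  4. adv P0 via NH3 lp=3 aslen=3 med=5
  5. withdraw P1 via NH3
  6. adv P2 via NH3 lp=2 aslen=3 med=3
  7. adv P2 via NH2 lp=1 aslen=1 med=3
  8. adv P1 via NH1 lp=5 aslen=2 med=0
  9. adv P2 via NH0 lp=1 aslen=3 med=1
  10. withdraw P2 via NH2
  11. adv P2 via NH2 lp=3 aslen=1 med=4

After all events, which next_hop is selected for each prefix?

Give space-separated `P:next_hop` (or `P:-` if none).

Op 1: best P0=- P1=- P2=NH0
Op 2: best P0=- P1=- P2=-
Op 3: best P0=- P1=NH3 P2=-
Op 4: best P0=NH3 P1=NH3 P2=-
Op 5: best P0=NH3 P1=- P2=-
Op 6: best P0=NH3 P1=- P2=NH3
Op 7: best P0=NH3 P1=- P2=NH3
Op 8: best P0=NH3 P1=NH1 P2=NH3
Op 9: best P0=NH3 P1=NH1 P2=NH3
Op 10: best P0=NH3 P1=NH1 P2=NH3
Op 11: best P0=NH3 P1=NH1 P2=NH2

Answer: P0:NH3 P1:NH1 P2:NH2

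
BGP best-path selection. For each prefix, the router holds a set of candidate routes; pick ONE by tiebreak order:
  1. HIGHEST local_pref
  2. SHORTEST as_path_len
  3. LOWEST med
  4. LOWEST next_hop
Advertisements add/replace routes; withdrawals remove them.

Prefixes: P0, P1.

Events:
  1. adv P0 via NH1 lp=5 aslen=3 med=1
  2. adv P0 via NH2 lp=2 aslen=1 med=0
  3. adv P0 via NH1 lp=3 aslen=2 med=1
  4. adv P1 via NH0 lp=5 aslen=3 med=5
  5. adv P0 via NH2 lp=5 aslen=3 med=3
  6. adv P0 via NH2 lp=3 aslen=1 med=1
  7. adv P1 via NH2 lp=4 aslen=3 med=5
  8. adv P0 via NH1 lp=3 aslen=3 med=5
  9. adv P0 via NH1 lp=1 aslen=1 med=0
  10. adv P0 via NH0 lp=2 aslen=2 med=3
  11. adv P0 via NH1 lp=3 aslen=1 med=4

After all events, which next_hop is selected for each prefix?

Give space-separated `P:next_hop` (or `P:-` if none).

Op 1: best P0=NH1 P1=-
Op 2: best P0=NH1 P1=-
Op 3: best P0=NH1 P1=-
Op 4: best P0=NH1 P1=NH0
Op 5: best P0=NH2 P1=NH0
Op 6: best P0=NH2 P1=NH0
Op 7: best P0=NH2 P1=NH0
Op 8: best P0=NH2 P1=NH0
Op 9: best P0=NH2 P1=NH0
Op 10: best P0=NH2 P1=NH0
Op 11: best P0=NH2 P1=NH0

Answer: P0:NH2 P1:NH0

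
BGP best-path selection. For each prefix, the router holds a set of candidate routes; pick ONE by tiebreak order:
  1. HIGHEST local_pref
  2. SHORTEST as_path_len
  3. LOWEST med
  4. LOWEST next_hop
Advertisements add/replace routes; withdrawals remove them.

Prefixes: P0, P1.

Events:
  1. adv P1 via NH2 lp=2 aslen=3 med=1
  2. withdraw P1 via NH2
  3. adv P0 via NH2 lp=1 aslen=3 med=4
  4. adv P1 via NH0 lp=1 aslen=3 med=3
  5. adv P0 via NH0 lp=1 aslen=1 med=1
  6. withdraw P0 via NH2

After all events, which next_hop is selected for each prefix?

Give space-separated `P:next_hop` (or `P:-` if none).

Op 1: best P0=- P1=NH2
Op 2: best P0=- P1=-
Op 3: best P0=NH2 P1=-
Op 4: best P0=NH2 P1=NH0
Op 5: best P0=NH0 P1=NH0
Op 6: best P0=NH0 P1=NH0

Answer: P0:NH0 P1:NH0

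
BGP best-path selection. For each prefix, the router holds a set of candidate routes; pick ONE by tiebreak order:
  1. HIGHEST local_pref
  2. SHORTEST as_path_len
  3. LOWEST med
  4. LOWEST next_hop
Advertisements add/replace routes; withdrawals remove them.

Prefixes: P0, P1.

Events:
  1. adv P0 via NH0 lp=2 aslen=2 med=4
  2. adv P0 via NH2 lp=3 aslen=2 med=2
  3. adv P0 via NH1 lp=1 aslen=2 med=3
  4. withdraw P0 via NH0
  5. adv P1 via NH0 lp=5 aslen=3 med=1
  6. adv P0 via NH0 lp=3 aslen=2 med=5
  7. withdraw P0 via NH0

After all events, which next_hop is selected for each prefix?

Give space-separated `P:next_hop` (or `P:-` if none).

Answer: P0:NH2 P1:NH0

Derivation:
Op 1: best P0=NH0 P1=-
Op 2: best P0=NH2 P1=-
Op 3: best P0=NH2 P1=-
Op 4: best P0=NH2 P1=-
Op 5: best P0=NH2 P1=NH0
Op 6: best P0=NH2 P1=NH0
Op 7: best P0=NH2 P1=NH0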